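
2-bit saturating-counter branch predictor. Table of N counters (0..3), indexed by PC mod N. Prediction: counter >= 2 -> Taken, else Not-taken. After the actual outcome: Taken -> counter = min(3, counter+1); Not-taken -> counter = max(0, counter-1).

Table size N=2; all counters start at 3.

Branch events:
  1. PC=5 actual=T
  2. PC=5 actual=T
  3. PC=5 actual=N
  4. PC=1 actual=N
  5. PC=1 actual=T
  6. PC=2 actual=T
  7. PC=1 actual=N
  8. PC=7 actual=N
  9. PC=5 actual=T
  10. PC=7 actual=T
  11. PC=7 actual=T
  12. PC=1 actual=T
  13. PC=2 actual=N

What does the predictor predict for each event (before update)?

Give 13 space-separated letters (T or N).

Ev 1: PC=5 idx=1 pred=T actual=T -> ctr[1]=3
Ev 2: PC=5 idx=1 pred=T actual=T -> ctr[1]=3
Ev 3: PC=5 idx=1 pred=T actual=N -> ctr[1]=2
Ev 4: PC=1 idx=1 pred=T actual=N -> ctr[1]=1
Ev 5: PC=1 idx=1 pred=N actual=T -> ctr[1]=2
Ev 6: PC=2 idx=0 pred=T actual=T -> ctr[0]=3
Ev 7: PC=1 idx=1 pred=T actual=N -> ctr[1]=1
Ev 8: PC=7 idx=1 pred=N actual=N -> ctr[1]=0
Ev 9: PC=5 idx=1 pred=N actual=T -> ctr[1]=1
Ev 10: PC=7 idx=1 pred=N actual=T -> ctr[1]=2
Ev 11: PC=7 idx=1 pred=T actual=T -> ctr[1]=3
Ev 12: PC=1 idx=1 pred=T actual=T -> ctr[1]=3
Ev 13: PC=2 idx=0 pred=T actual=N -> ctr[0]=2

Answer: T T T T N T T N N N T T T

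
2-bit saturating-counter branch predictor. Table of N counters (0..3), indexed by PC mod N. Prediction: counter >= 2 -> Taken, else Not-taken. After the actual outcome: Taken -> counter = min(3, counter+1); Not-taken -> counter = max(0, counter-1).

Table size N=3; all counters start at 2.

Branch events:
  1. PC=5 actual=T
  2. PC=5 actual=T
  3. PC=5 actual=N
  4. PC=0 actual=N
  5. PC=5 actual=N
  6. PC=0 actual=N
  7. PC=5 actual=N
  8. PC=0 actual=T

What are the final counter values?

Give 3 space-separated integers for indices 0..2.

Answer: 1 2 0

Derivation:
Ev 1: PC=5 idx=2 pred=T actual=T -> ctr[2]=3
Ev 2: PC=5 idx=2 pred=T actual=T -> ctr[2]=3
Ev 3: PC=5 idx=2 pred=T actual=N -> ctr[2]=2
Ev 4: PC=0 idx=0 pred=T actual=N -> ctr[0]=1
Ev 5: PC=5 idx=2 pred=T actual=N -> ctr[2]=1
Ev 6: PC=0 idx=0 pred=N actual=N -> ctr[0]=0
Ev 7: PC=5 idx=2 pred=N actual=N -> ctr[2]=0
Ev 8: PC=0 idx=0 pred=N actual=T -> ctr[0]=1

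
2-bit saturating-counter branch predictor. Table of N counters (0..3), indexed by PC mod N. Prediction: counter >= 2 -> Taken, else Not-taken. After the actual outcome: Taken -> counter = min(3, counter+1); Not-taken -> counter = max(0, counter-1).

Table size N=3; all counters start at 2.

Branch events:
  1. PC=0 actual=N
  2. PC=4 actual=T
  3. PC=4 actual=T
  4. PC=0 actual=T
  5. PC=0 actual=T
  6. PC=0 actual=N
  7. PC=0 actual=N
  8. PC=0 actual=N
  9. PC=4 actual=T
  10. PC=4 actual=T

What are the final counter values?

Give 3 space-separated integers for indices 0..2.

Ev 1: PC=0 idx=0 pred=T actual=N -> ctr[0]=1
Ev 2: PC=4 idx=1 pred=T actual=T -> ctr[1]=3
Ev 3: PC=4 idx=1 pred=T actual=T -> ctr[1]=3
Ev 4: PC=0 idx=0 pred=N actual=T -> ctr[0]=2
Ev 5: PC=0 idx=0 pred=T actual=T -> ctr[0]=3
Ev 6: PC=0 idx=0 pred=T actual=N -> ctr[0]=2
Ev 7: PC=0 idx=0 pred=T actual=N -> ctr[0]=1
Ev 8: PC=0 idx=0 pred=N actual=N -> ctr[0]=0
Ev 9: PC=4 idx=1 pred=T actual=T -> ctr[1]=3
Ev 10: PC=4 idx=1 pred=T actual=T -> ctr[1]=3

Answer: 0 3 2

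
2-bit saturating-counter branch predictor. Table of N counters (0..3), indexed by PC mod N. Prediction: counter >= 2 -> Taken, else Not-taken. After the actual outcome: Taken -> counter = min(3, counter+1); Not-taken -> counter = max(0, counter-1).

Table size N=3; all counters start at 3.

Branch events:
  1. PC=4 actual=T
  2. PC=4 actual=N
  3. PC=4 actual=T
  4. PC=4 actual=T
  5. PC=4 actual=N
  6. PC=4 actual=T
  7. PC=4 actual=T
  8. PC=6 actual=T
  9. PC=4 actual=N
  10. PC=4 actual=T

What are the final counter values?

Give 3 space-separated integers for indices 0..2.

Answer: 3 3 3

Derivation:
Ev 1: PC=4 idx=1 pred=T actual=T -> ctr[1]=3
Ev 2: PC=4 idx=1 pred=T actual=N -> ctr[1]=2
Ev 3: PC=4 idx=1 pred=T actual=T -> ctr[1]=3
Ev 4: PC=4 idx=1 pred=T actual=T -> ctr[1]=3
Ev 5: PC=4 idx=1 pred=T actual=N -> ctr[1]=2
Ev 6: PC=4 idx=1 pred=T actual=T -> ctr[1]=3
Ev 7: PC=4 idx=1 pred=T actual=T -> ctr[1]=3
Ev 8: PC=6 idx=0 pred=T actual=T -> ctr[0]=3
Ev 9: PC=4 idx=1 pred=T actual=N -> ctr[1]=2
Ev 10: PC=4 idx=1 pred=T actual=T -> ctr[1]=3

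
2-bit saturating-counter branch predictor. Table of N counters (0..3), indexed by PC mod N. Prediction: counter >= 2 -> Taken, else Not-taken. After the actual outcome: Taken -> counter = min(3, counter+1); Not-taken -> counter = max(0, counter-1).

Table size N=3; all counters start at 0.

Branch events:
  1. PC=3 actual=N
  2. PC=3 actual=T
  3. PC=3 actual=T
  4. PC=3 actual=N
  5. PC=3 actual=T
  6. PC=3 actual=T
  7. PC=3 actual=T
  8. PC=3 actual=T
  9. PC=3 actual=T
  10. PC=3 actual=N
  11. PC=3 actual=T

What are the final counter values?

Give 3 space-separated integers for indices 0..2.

Answer: 3 0 0

Derivation:
Ev 1: PC=3 idx=0 pred=N actual=N -> ctr[0]=0
Ev 2: PC=3 idx=0 pred=N actual=T -> ctr[0]=1
Ev 3: PC=3 idx=0 pred=N actual=T -> ctr[0]=2
Ev 4: PC=3 idx=0 pred=T actual=N -> ctr[0]=1
Ev 5: PC=3 idx=0 pred=N actual=T -> ctr[0]=2
Ev 6: PC=3 idx=0 pred=T actual=T -> ctr[0]=3
Ev 7: PC=3 idx=0 pred=T actual=T -> ctr[0]=3
Ev 8: PC=3 idx=0 pred=T actual=T -> ctr[0]=3
Ev 9: PC=3 idx=0 pred=T actual=T -> ctr[0]=3
Ev 10: PC=3 idx=0 pred=T actual=N -> ctr[0]=2
Ev 11: PC=3 idx=0 pred=T actual=T -> ctr[0]=3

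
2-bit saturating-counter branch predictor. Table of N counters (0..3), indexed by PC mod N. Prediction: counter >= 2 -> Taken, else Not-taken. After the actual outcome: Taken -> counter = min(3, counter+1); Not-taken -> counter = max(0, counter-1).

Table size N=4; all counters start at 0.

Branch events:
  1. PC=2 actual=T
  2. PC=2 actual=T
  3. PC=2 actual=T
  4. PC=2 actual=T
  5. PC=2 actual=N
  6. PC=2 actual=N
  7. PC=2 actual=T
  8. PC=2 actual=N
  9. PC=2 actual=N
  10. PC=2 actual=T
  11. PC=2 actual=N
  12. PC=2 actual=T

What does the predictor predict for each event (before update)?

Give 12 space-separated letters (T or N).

Answer: N N T T T T N T N N N N

Derivation:
Ev 1: PC=2 idx=2 pred=N actual=T -> ctr[2]=1
Ev 2: PC=2 idx=2 pred=N actual=T -> ctr[2]=2
Ev 3: PC=2 idx=2 pred=T actual=T -> ctr[2]=3
Ev 4: PC=2 idx=2 pred=T actual=T -> ctr[2]=3
Ev 5: PC=2 idx=2 pred=T actual=N -> ctr[2]=2
Ev 6: PC=2 idx=2 pred=T actual=N -> ctr[2]=1
Ev 7: PC=2 idx=2 pred=N actual=T -> ctr[2]=2
Ev 8: PC=2 idx=2 pred=T actual=N -> ctr[2]=1
Ev 9: PC=2 idx=2 pred=N actual=N -> ctr[2]=0
Ev 10: PC=2 idx=2 pred=N actual=T -> ctr[2]=1
Ev 11: PC=2 idx=2 pred=N actual=N -> ctr[2]=0
Ev 12: PC=2 idx=2 pred=N actual=T -> ctr[2]=1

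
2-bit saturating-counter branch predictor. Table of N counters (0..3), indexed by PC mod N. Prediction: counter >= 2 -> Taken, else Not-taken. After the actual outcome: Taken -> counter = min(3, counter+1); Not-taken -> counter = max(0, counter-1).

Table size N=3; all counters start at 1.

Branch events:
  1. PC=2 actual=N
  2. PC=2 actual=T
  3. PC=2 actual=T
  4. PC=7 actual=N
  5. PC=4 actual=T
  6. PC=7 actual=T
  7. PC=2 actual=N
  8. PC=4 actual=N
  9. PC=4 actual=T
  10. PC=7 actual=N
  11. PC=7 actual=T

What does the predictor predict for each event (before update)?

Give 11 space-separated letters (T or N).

Answer: N N N N N N T T N T N

Derivation:
Ev 1: PC=2 idx=2 pred=N actual=N -> ctr[2]=0
Ev 2: PC=2 idx=2 pred=N actual=T -> ctr[2]=1
Ev 3: PC=2 idx=2 pred=N actual=T -> ctr[2]=2
Ev 4: PC=7 idx=1 pred=N actual=N -> ctr[1]=0
Ev 5: PC=4 idx=1 pred=N actual=T -> ctr[1]=1
Ev 6: PC=7 idx=1 pred=N actual=T -> ctr[1]=2
Ev 7: PC=2 idx=2 pred=T actual=N -> ctr[2]=1
Ev 8: PC=4 idx=1 pred=T actual=N -> ctr[1]=1
Ev 9: PC=4 idx=1 pred=N actual=T -> ctr[1]=2
Ev 10: PC=7 idx=1 pred=T actual=N -> ctr[1]=1
Ev 11: PC=7 idx=1 pred=N actual=T -> ctr[1]=2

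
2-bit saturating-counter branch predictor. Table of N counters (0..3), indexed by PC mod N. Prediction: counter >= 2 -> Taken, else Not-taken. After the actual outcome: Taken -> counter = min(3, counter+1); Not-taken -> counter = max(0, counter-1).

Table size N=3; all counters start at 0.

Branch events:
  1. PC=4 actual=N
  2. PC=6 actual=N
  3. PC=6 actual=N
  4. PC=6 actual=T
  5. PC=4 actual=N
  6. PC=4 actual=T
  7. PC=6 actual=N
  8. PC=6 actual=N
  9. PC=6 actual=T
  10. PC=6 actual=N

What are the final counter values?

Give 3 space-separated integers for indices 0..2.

Answer: 0 1 0

Derivation:
Ev 1: PC=4 idx=1 pred=N actual=N -> ctr[1]=0
Ev 2: PC=6 idx=0 pred=N actual=N -> ctr[0]=0
Ev 3: PC=6 idx=0 pred=N actual=N -> ctr[0]=0
Ev 4: PC=6 idx=0 pred=N actual=T -> ctr[0]=1
Ev 5: PC=4 idx=1 pred=N actual=N -> ctr[1]=0
Ev 6: PC=4 idx=1 pred=N actual=T -> ctr[1]=1
Ev 7: PC=6 idx=0 pred=N actual=N -> ctr[0]=0
Ev 8: PC=6 idx=0 pred=N actual=N -> ctr[0]=0
Ev 9: PC=6 idx=0 pred=N actual=T -> ctr[0]=1
Ev 10: PC=6 idx=0 pred=N actual=N -> ctr[0]=0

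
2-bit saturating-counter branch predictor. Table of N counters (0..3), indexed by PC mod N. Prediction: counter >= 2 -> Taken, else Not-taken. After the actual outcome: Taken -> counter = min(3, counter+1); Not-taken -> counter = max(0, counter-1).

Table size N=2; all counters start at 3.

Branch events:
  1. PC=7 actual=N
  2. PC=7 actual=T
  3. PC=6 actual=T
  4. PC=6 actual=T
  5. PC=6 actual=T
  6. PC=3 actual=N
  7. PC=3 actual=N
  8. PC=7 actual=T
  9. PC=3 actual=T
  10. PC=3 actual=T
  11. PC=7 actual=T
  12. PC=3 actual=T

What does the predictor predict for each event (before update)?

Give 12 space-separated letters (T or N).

Ev 1: PC=7 idx=1 pred=T actual=N -> ctr[1]=2
Ev 2: PC=7 idx=1 pred=T actual=T -> ctr[1]=3
Ev 3: PC=6 idx=0 pred=T actual=T -> ctr[0]=3
Ev 4: PC=6 idx=0 pred=T actual=T -> ctr[0]=3
Ev 5: PC=6 idx=0 pred=T actual=T -> ctr[0]=3
Ev 6: PC=3 idx=1 pred=T actual=N -> ctr[1]=2
Ev 7: PC=3 idx=1 pred=T actual=N -> ctr[1]=1
Ev 8: PC=7 idx=1 pred=N actual=T -> ctr[1]=2
Ev 9: PC=3 idx=1 pred=T actual=T -> ctr[1]=3
Ev 10: PC=3 idx=1 pred=T actual=T -> ctr[1]=3
Ev 11: PC=7 idx=1 pred=T actual=T -> ctr[1]=3
Ev 12: PC=3 idx=1 pred=T actual=T -> ctr[1]=3

Answer: T T T T T T T N T T T T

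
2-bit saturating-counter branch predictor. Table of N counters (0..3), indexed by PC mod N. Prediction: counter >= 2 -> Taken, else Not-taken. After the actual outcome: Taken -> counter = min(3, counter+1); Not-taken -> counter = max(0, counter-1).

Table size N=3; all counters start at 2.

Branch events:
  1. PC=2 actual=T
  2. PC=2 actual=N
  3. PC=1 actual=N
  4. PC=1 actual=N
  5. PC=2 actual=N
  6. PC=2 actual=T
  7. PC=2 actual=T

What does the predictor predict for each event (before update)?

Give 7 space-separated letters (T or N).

Ev 1: PC=2 idx=2 pred=T actual=T -> ctr[2]=3
Ev 2: PC=2 idx=2 pred=T actual=N -> ctr[2]=2
Ev 3: PC=1 idx=1 pred=T actual=N -> ctr[1]=1
Ev 4: PC=1 idx=1 pred=N actual=N -> ctr[1]=0
Ev 5: PC=2 idx=2 pred=T actual=N -> ctr[2]=1
Ev 6: PC=2 idx=2 pred=N actual=T -> ctr[2]=2
Ev 7: PC=2 idx=2 pred=T actual=T -> ctr[2]=3

Answer: T T T N T N T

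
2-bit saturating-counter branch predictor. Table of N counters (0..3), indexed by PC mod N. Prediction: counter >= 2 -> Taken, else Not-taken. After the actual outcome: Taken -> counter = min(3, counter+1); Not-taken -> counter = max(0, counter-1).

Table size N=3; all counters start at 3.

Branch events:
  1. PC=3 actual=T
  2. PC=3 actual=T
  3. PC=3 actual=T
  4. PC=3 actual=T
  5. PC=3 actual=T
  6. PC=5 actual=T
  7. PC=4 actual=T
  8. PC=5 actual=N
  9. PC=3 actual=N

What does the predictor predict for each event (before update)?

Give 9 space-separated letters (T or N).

Ev 1: PC=3 idx=0 pred=T actual=T -> ctr[0]=3
Ev 2: PC=3 idx=0 pred=T actual=T -> ctr[0]=3
Ev 3: PC=3 idx=0 pred=T actual=T -> ctr[0]=3
Ev 4: PC=3 idx=0 pred=T actual=T -> ctr[0]=3
Ev 5: PC=3 idx=0 pred=T actual=T -> ctr[0]=3
Ev 6: PC=5 idx=2 pred=T actual=T -> ctr[2]=3
Ev 7: PC=4 idx=1 pred=T actual=T -> ctr[1]=3
Ev 8: PC=5 idx=2 pred=T actual=N -> ctr[2]=2
Ev 9: PC=3 idx=0 pred=T actual=N -> ctr[0]=2

Answer: T T T T T T T T T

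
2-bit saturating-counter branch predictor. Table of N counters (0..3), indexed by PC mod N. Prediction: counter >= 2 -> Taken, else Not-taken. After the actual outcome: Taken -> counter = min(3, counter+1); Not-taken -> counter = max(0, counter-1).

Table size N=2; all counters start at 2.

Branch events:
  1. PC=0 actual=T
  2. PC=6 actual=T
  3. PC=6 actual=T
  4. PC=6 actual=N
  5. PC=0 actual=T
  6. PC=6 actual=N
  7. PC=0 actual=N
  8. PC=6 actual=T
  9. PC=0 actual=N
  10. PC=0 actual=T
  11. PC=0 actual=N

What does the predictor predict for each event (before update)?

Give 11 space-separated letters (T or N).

Answer: T T T T T T T N T N T

Derivation:
Ev 1: PC=0 idx=0 pred=T actual=T -> ctr[0]=3
Ev 2: PC=6 idx=0 pred=T actual=T -> ctr[0]=3
Ev 3: PC=6 idx=0 pred=T actual=T -> ctr[0]=3
Ev 4: PC=6 idx=0 pred=T actual=N -> ctr[0]=2
Ev 5: PC=0 idx=0 pred=T actual=T -> ctr[0]=3
Ev 6: PC=6 idx=0 pred=T actual=N -> ctr[0]=2
Ev 7: PC=0 idx=0 pred=T actual=N -> ctr[0]=1
Ev 8: PC=6 idx=0 pred=N actual=T -> ctr[0]=2
Ev 9: PC=0 idx=0 pred=T actual=N -> ctr[0]=1
Ev 10: PC=0 idx=0 pred=N actual=T -> ctr[0]=2
Ev 11: PC=0 idx=0 pred=T actual=N -> ctr[0]=1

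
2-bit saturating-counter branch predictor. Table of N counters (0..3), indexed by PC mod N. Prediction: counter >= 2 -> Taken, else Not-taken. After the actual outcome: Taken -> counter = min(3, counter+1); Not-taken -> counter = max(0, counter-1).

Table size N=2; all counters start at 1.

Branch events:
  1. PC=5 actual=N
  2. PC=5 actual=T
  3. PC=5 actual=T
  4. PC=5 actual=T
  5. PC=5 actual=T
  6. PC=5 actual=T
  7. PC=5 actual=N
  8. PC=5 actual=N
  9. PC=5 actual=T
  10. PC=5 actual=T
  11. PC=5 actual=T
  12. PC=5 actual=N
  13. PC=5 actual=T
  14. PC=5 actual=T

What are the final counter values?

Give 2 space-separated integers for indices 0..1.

Answer: 1 3

Derivation:
Ev 1: PC=5 idx=1 pred=N actual=N -> ctr[1]=0
Ev 2: PC=5 idx=1 pred=N actual=T -> ctr[1]=1
Ev 3: PC=5 idx=1 pred=N actual=T -> ctr[1]=2
Ev 4: PC=5 idx=1 pred=T actual=T -> ctr[1]=3
Ev 5: PC=5 idx=1 pred=T actual=T -> ctr[1]=3
Ev 6: PC=5 idx=1 pred=T actual=T -> ctr[1]=3
Ev 7: PC=5 idx=1 pred=T actual=N -> ctr[1]=2
Ev 8: PC=5 idx=1 pred=T actual=N -> ctr[1]=1
Ev 9: PC=5 idx=1 pred=N actual=T -> ctr[1]=2
Ev 10: PC=5 idx=1 pred=T actual=T -> ctr[1]=3
Ev 11: PC=5 idx=1 pred=T actual=T -> ctr[1]=3
Ev 12: PC=5 idx=1 pred=T actual=N -> ctr[1]=2
Ev 13: PC=5 idx=1 pred=T actual=T -> ctr[1]=3
Ev 14: PC=5 idx=1 pred=T actual=T -> ctr[1]=3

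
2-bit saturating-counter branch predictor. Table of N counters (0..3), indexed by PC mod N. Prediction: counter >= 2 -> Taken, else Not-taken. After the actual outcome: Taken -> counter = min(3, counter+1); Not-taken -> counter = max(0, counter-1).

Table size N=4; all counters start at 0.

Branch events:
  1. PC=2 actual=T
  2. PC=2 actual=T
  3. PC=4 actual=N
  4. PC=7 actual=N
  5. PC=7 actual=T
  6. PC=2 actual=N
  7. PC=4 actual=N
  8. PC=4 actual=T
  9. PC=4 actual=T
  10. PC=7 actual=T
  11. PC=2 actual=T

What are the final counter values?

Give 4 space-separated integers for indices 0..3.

Answer: 2 0 2 2

Derivation:
Ev 1: PC=2 idx=2 pred=N actual=T -> ctr[2]=1
Ev 2: PC=2 idx=2 pred=N actual=T -> ctr[2]=2
Ev 3: PC=4 idx=0 pred=N actual=N -> ctr[0]=0
Ev 4: PC=7 idx=3 pred=N actual=N -> ctr[3]=0
Ev 5: PC=7 idx=3 pred=N actual=T -> ctr[3]=1
Ev 6: PC=2 idx=2 pred=T actual=N -> ctr[2]=1
Ev 7: PC=4 idx=0 pred=N actual=N -> ctr[0]=0
Ev 8: PC=4 idx=0 pred=N actual=T -> ctr[0]=1
Ev 9: PC=4 idx=0 pred=N actual=T -> ctr[0]=2
Ev 10: PC=7 idx=3 pred=N actual=T -> ctr[3]=2
Ev 11: PC=2 idx=2 pred=N actual=T -> ctr[2]=2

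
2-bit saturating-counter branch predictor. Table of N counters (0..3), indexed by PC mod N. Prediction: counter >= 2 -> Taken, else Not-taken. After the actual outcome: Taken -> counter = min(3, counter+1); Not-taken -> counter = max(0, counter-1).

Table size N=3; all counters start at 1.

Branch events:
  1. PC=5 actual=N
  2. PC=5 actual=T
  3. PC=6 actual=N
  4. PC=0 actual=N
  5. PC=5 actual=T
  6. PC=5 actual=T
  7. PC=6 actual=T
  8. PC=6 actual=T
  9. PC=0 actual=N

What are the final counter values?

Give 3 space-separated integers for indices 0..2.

Answer: 1 1 3

Derivation:
Ev 1: PC=5 idx=2 pred=N actual=N -> ctr[2]=0
Ev 2: PC=5 idx=2 pred=N actual=T -> ctr[2]=1
Ev 3: PC=6 idx=0 pred=N actual=N -> ctr[0]=0
Ev 4: PC=0 idx=0 pred=N actual=N -> ctr[0]=0
Ev 5: PC=5 idx=2 pred=N actual=T -> ctr[2]=2
Ev 6: PC=5 idx=2 pred=T actual=T -> ctr[2]=3
Ev 7: PC=6 idx=0 pred=N actual=T -> ctr[0]=1
Ev 8: PC=6 idx=0 pred=N actual=T -> ctr[0]=2
Ev 9: PC=0 idx=0 pred=T actual=N -> ctr[0]=1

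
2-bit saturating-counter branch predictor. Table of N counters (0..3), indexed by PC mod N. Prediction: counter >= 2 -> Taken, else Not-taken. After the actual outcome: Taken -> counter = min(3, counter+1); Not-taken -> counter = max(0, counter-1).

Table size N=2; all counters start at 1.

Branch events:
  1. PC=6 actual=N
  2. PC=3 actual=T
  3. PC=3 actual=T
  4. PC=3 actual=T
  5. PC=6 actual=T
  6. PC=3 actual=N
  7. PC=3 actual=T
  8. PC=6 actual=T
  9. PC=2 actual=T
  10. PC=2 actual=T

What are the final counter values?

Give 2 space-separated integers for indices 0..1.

Ev 1: PC=6 idx=0 pred=N actual=N -> ctr[0]=0
Ev 2: PC=3 idx=1 pred=N actual=T -> ctr[1]=2
Ev 3: PC=3 idx=1 pred=T actual=T -> ctr[1]=3
Ev 4: PC=3 idx=1 pred=T actual=T -> ctr[1]=3
Ev 5: PC=6 idx=0 pred=N actual=T -> ctr[0]=1
Ev 6: PC=3 idx=1 pred=T actual=N -> ctr[1]=2
Ev 7: PC=3 idx=1 pred=T actual=T -> ctr[1]=3
Ev 8: PC=6 idx=0 pred=N actual=T -> ctr[0]=2
Ev 9: PC=2 idx=0 pred=T actual=T -> ctr[0]=3
Ev 10: PC=2 idx=0 pred=T actual=T -> ctr[0]=3

Answer: 3 3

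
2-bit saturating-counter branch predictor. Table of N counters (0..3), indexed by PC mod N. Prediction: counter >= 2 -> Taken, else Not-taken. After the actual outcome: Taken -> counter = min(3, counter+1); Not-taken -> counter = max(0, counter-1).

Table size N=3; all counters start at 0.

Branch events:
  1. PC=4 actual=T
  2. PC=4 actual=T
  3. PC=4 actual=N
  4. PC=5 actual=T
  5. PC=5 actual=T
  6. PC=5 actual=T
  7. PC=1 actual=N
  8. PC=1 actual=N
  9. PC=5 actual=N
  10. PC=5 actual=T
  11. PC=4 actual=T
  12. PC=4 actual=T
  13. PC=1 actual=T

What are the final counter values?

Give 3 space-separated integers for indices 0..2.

Ev 1: PC=4 idx=1 pred=N actual=T -> ctr[1]=1
Ev 2: PC=4 idx=1 pred=N actual=T -> ctr[1]=2
Ev 3: PC=4 idx=1 pred=T actual=N -> ctr[1]=1
Ev 4: PC=5 idx=2 pred=N actual=T -> ctr[2]=1
Ev 5: PC=5 idx=2 pred=N actual=T -> ctr[2]=2
Ev 6: PC=5 idx=2 pred=T actual=T -> ctr[2]=3
Ev 7: PC=1 idx=1 pred=N actual=N -> ctr[1]=0
Ev 8: PC=1 idx=1 pred=N actual=N -> ctr[1]=0
Ev 9: PC=5 idx=2 pred=T actual=N -> ctr[2]=2
Ev 10: PC=5 idx=2 pred=T actual=T -> ctr[2]=3
Ev 11: PC=4 idx=1 pred=N actual=T -> ctr[1]=1
Ev 12: PC=4 idx=1 pred=N actual=T -> ctr[1]=2
Ev 13: PC=1 idx=1 pred=T actual=T -> ctr[1]=3

Answer: 0 3 3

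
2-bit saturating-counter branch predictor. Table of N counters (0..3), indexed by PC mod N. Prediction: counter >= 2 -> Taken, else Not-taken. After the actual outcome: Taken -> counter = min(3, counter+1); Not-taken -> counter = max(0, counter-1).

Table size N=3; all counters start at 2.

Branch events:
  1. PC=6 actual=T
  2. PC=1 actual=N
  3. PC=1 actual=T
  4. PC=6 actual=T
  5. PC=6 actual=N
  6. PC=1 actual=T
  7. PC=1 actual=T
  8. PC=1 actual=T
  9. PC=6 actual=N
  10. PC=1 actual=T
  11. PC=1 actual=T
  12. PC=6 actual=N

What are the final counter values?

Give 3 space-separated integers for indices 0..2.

Answer: 0 3 2

Derivation:
Ev 1: PC=6 idx=0 pred=T actual=T -> ctr[0]=3
Ev 2: PC=1 idx=1 pred=T actual=N -> ctr[1]=1
Ev 3: PC=1 idx=1 pred=N actual=T -> ctr[1]=2
Ev 4: PC=6 idx=0 pred=T actual=T -> ctr[0]=3
Ev 5: PC=6 idx=0 pred=T actual=N -> ctr[0]=2
Ev 6: PC=1 idx=1 pred=T actual=T -> ctr[1]=3
Ev 7: PC=1 idx=1 pred=T actual=T -> ctr[1]=3
Ev 8: PC=1 idx=1 pred=T actual=T -> ctr[1]=3
Ev 9: PC=6 idx=0 pred=T actual=N -> ctr[0]=1
Ev 10: PC=1 idx=1 pred=T actual=T -> ctr[1]=3
Ev 11: PC=1 idx=1 pred=T actual=T -> ctr[1]=3
Ev 12: PC=6 idx=0 pred=N actual=N -> ctr[0]=0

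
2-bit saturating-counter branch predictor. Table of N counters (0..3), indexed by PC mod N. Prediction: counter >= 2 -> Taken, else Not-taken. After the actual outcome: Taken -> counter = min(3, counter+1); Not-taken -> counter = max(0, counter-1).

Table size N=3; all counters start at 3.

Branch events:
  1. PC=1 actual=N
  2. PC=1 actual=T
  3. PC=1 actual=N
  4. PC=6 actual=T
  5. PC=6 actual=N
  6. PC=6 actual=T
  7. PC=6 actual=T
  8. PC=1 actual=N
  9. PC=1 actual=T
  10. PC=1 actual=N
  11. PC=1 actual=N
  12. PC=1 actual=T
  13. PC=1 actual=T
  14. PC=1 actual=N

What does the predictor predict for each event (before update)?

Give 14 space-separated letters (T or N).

Answer: T T T T T T T T N T N N N T

Derivation:
Ev 1: PC=1 idx=1 pred=T actual=N -> ctr[1]=2
Ev 2: PC=1 idx=1 pred=T actual=T -> ctr[1]=3
Ev 3: PC=1 idx=1 pred=T actual=N -> ctr[1]=2
Ev 4: PC=6 idx=0 pred=T actual=T -> ctr[0]=3
Ev 5: PC=6 idx=0 pred=T actual=N -> ctr[0]=2
Ev 6: PC=6 idx=0 pred=T actual=T -> ctr[0]=3
Ev 7: PC=6 idx=0 pred=T actual=T -> ctr[0]=3
Ev 8: PC=1 idx=1 pred=T actual=N -> ctr[1]=1
Ev 9: PC=1 idx=1 pred=N actual=T -> ctr[1]=2
Ev 10: PC=1 idx=1 pred=T actual=N -> ctr[1]=1
Ev 11: PC=1 idx=1 pred=N actual=N -> ctr[1]=0
Ev 12: PC=1 idx=1 pred=N actual=T -> ctr[1]=1
Ev 13: PC=1 idx=1 pred=N actual=T -> ctr[1]=2
Ev 14: PC=1 idx=1 pred=T actual=N -> ctr[1]=1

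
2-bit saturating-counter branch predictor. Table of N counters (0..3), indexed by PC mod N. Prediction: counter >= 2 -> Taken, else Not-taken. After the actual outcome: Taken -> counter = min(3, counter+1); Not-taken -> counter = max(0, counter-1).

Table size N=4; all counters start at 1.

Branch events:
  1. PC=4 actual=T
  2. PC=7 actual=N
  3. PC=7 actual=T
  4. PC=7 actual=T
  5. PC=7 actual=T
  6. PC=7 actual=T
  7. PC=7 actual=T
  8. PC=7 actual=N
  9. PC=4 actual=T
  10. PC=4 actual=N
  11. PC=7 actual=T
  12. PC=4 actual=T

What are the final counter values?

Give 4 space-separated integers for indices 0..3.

Answer: 3 1 1 3

Derivation:
Ev 1: PC=4 idx=0 pred=N actual=T -> ctr[0]=2
Ev 2: PC=7 idx=3 pred=N actual=N -> ctr[3]=0
Ev 3: PC=7 idx=3 pred=N actual=T -> ctr[3]=1
Ev 4: PC=7 idx=3 pred=N actual=T -> ctr[3]=2
Ev 5: PC=7 idx=3 pred=T actual=T -> ctr[3]=3
Ev 6: PC=7 idx=3 pred=T actual=T -> ctr[3]=3
Ev 7: PC=7 idx=3 pred=T actual=T -> ctr[3]=3
Ev 8: PC=7 idx=3 pred=T actual=N -> ctr[3]=2
Ev 9: PC=4 idx=0 pred=T actual=T -> ctr[0]=3
Ev 10: PC=4 idx=0 pred=T actual=N -> ctr[0]=2
Ev 11: PC=7 idx=3 pred=T actual=T -> ctr[3]=3
Ev 12: PC=4 idx=0 pred=T actual=T -> ctr[0]=3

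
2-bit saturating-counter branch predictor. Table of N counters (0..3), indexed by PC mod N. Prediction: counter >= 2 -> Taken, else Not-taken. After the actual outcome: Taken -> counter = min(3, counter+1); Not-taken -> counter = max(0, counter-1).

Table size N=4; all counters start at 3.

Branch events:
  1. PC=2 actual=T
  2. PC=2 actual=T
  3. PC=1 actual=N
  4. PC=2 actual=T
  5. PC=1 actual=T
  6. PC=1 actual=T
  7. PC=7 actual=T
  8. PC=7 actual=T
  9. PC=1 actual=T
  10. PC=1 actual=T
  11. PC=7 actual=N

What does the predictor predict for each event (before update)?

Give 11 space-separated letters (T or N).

Ev 1: PC=2 idx=2 pred=T actual=T -> ctr[2]=3
Ev 2: PC=2 idx=2 pred=T actual=T -> ctr[2]=3
Ev 3: PC=1 idx=1 pred=T actual=N -> ctr[1]=2
Ev 4: PC=2 idx=2 pred=T actual=T -> ctr[2]=3
Ev 5: PC=1 idx=1 pred=T actual=T -> ctr[1]=3
Ev 6: PC=1 idx=1 pred=T actual=T -> ctr[1]=3
Ev 7: PC=7 idx=3 pred=T actual=T -> ctr[3]=3
Ev 8: PC=7 idx=3 pred=T actual=T -> ctr[3]=3
Ev 9: PC=1 idx=1 pred=T actual=T -> ctr[1]=3
Ev 10: PC=1 idx=1 pred=T actual=T -> ctr[1]=3
Ev 11: PC=7 idx=3 pred=T actual=N -> ctr[3]=2

Answer: T T T T T T T T T T T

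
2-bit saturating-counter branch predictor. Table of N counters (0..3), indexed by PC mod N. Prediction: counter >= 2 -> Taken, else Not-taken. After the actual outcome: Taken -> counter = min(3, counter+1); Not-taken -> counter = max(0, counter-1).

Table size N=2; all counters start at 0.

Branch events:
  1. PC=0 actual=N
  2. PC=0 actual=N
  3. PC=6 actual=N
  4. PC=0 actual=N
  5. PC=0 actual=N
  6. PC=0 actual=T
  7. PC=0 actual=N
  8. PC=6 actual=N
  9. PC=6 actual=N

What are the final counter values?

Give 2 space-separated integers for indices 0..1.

Answer: 0 0

Derivation:
Ev 1: PC=0 idx=0 pred=N actual=N -> ctr[0]=0
Ev 2: PC=0 idx=0 pred=N actual=N -> ctr[0]=0
Ev 3: PC=6 idx=0 pred=N actual=N -> ctr[0]=0
Ev 4: PC=0 idx=0 pred=N actual=N -> ctr[0]=0
Ev 5: PC=0 idx=0 pred=N actual=N -> ctr[0]=0
Ev 6: PC=0 idx=0 pred=N actual=T -> ctr[0]=1
Ev 7: PC=0 idx=0 pred=N actual=N -> ctr[0]=0
Ev 8: PC=6 idx=0 pred=N actual=N -> ctr[0]=0
Ev 9: PC=6 idx=0 pred=N actual=N -> ctr[0]=0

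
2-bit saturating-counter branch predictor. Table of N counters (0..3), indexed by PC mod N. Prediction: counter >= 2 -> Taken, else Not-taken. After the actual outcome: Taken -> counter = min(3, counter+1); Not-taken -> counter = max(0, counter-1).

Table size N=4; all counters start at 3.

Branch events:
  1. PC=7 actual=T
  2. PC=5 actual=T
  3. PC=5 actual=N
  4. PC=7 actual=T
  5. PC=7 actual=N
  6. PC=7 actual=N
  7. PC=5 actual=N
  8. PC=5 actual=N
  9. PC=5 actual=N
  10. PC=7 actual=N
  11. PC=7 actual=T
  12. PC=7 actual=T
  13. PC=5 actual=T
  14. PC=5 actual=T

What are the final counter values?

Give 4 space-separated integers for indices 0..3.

Ev 1: PC=7 idx=3 pred=T actual=T -> ctr[3]=3
Ev 2: PC=5 idx=1 pred=T actual=T -> ctr[1]=3
Ev 3: PC=5 idx=1 pred=T actual=N -> ctr[1]=2
Ev 4: PC=7 idx=3 pred=T actual=T -> ctr[3]=3
Ev 5: PC=7 idx=3 pred=T actual=N -> ctr[3]=2
Ev 6: PC=7 idx=3 pred=T actual=N -> ctr[3]=1
Ev 7: PC=5 idx=1 pred=T actual=N -> ctr[1]=1
Ev 8: PC=5 idx=1 pred=N actual=N -> ctr[1]=0
Ev 9: PC=5 idx=1 pred=N actual=N -> ctr[1]=0
Ev 10: PC=7 idx=3 pred=N actual=N -> ctr[3]=0
Ev 11: PC=7 idx=3 pred=N actual=T -> ctr[3]=1
Ev 12: PC=7 idx=3 pred=N actual=T -> ctr[3]=2
Ev 13: PC=5 idx=1 pred=N actual=T -> ctr[1]=1
Ev 14: PC=5 idx=1 pred=N actual=T -> ctr[1]=2

Answer: 3 2 3 2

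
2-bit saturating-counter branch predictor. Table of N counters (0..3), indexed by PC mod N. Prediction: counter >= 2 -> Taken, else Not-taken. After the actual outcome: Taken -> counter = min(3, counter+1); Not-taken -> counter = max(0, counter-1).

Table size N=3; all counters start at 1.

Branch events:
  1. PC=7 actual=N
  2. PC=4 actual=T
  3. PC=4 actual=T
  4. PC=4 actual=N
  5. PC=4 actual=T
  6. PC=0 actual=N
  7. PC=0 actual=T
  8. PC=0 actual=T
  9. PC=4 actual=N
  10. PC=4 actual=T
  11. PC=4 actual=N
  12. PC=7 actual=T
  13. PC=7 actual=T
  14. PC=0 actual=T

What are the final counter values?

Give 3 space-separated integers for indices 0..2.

Ev 1: PC=7 idx=1 pred=N actual=N -> ctr[1]=0
Ev 2: PC=4 idx=1 pred=N actual=T -> ctr[1]=1
Ev 3: PC=4 idx=1 pred=N actual=T -> ctr[1]=2
Ev 4: PC=4 idx=1 pred=T actual=N -> ctr[1]=1
Ev 5: PC=4 idx=1 pred=N actual=T -> ctr[1]=2
Ev 6: PC=0 idx=0 pred=N actual=N -> ctr[0]=0
Ev 7: PC=0 idx=0 pred=N actual=T -> ctr[0]=1
Ev 8: PC=0 idx=0 pred=N actual=T -> ctr[0]=2
Ev 9: PC=4 idx=1 pred=T actual=N -> ctr[1]=1
Ev 10: PC=4 idx=1 pred=N actual=T -> ctr[1]=2
Ev 11: PC=4 idx=1 pred=T actual=N -> ctr[1]=1
Ev 12: PC=7 idx=1 pred=N actual=T -> ctr[1]=2
Ev 13: PC=7 idx=1 pred=T actual=T -> ctr[1]=3
Ev 14: PC=0 idx=0 pred=T actual=T -> ctr[0]=3

Answer: 3 3 1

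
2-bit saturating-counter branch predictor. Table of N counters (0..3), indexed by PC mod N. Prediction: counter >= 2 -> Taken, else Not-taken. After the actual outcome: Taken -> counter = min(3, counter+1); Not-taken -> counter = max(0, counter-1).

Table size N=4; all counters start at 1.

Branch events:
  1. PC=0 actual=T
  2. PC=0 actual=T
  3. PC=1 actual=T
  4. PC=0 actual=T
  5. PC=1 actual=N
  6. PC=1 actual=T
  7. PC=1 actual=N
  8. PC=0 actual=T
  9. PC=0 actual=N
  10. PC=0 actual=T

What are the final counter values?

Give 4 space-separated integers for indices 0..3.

Ev 1: PC=0 idx=0 pred=N actual=T -> ctr[0]=2
Ev 2: PC=0 idx=0 pred=T actual=T -> ctr[0]=3
Ev 3: PC=1 idx=1 pred=N actual=T -> ctr[1]=2
Ev 4: PC=0 idx=0 pred=T actual=T -> ctr[0]=3
Ev 5: PC=1 idx=1 pred=T actual=N -> ctr[1]=1
Ev 6: PC=1 idx=1 pred=N actual=T -> ctr[1]=2
Ev 7: PC=1 idx=1 pred=T actual=N -> ctr[1]=1
Ev 8: PC=0 idx=0 pred=T actual=T -> ctr[0]=3
Ev 9: PC=0 idx=0 pred=T actual=N -> ctr[0]=2
Ev 10: PC=0 idx=0 pred=T actual=T -> ctr[0]=3

Answer: 3 1 1 1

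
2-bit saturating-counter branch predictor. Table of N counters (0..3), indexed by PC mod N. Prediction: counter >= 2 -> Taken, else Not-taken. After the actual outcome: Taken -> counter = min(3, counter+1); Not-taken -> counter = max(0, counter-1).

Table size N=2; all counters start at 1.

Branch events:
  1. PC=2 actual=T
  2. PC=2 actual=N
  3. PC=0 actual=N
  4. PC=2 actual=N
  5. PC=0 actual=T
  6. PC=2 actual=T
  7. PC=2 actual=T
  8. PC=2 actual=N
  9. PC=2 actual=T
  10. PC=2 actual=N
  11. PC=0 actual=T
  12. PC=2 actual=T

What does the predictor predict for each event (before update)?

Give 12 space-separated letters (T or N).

Ev 1: PC=2 idx=0 pred=N actual=T -> ctr[0]=2
Ev 2: PC=2 idx=0 pred=T actual=N -> ctr[0]=1
Ev 3: PC=0 idx=0 pred=N actual=N -> ctr[0]=0
Ev 4: PC=2 idx=0 pred=N actual=N -> ctr[0]=0
Ev 5: PC=0 idx=0 pred=N actual=T -> ctr[0]=1
Ev 6: PC=2 idx=0 pred=N actual=T -> ctr[0]=2
Ev 7: PC=2 idx=0 pred=T actual=T -> ctr[0]=3
Ev 8: PC=2 idx=0 pred=T actual=N -> ctr[0]=2
Ev 9: PC=2 idx=0 pred=T actual=T -> ctr[0]=3
Ev 10: PC=2 idx=0 pred=T actual=N -> ctr[0]=2
Ev 11: PC=0 idx=0 pred=T actual=T -> ctr[0]=3
Ev 12: PC=2 idx=0 pred=T actual=T -> ctr[0]=3

Answer: N T N N N N T T T T T T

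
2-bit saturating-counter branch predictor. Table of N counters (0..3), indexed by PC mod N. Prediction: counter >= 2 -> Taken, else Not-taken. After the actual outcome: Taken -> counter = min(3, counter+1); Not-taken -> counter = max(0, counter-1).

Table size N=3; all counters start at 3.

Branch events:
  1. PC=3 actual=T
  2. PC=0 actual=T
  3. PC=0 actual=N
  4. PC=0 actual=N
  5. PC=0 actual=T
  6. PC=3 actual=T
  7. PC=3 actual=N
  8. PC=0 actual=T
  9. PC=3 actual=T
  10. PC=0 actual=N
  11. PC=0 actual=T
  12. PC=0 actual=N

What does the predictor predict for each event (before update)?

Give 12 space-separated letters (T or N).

Ev 1: PC=3 idx=0 pred=T actual=T -> ctr[0]=3
Ev 2: PC=0 idx=0 pred=T actual=T -> ctr[0]=3
Ev 3: PC=0 idx=0 pred=T actual=N -> ctr[0]=2
Ev 4: PC=0 idx=0 pred=T actual=N -> ctr[0]=1
Ev 5: PC=0 idx=0 pred=N actual=T -> ctr[0]=2
Ev 6: PC=3 idx=0 pred=T actual=T -> ctr[0]=3
Ev 7: PC=3 idx=0 pred=T actual=N -> ctr[0]=2
Ev 8: PC=0 idx=0 pred=T actual=T -> ctr[0]=3
Ev 9: PC=3 idx=0 pred=T actual=T -> ctr[0]=3
Ev 10: PC=0 idx=0 pred=T actual=N -> ctr[0]=2
Ev 11: PC=0 idx=0 pred=T actual=T -> ctr[0]=3
Ev 12: PC=0 idx=0 pred=T actual=N -> ctr[0]=2

Answer: T T T T N T T T T T T T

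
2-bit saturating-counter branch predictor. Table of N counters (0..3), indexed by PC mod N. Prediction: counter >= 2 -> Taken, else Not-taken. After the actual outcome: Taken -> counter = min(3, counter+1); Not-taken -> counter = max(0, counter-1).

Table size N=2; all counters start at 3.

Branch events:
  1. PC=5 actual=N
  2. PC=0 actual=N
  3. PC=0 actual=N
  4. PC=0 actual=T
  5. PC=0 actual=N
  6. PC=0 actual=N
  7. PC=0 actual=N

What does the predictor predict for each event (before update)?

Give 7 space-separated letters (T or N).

Answer: T T T N T N N

Derivation:
Ev 1: PC=5 idx=1 pred=T actual=N -> ctr[1]=2
Ev 2: PC=0 idx=0 pred=T actual=N -> ctr[0]=2
Ev 3: PC=0 idx=0 pred=T actual=N -> ctr[0]=1
Ev 4: PC=0 idx=0 pred=N actual=T -> ctr[0]=2
Ev 5: PC=0 idx=0 pred=T actual=N -> ctr[0]=1
Ev 6: PC=0 idx=0 pred=N actual=N -> ctr[0]=0
Ev 7: PC=0 idx=0 pred=N actual=N -> ctr[0]=0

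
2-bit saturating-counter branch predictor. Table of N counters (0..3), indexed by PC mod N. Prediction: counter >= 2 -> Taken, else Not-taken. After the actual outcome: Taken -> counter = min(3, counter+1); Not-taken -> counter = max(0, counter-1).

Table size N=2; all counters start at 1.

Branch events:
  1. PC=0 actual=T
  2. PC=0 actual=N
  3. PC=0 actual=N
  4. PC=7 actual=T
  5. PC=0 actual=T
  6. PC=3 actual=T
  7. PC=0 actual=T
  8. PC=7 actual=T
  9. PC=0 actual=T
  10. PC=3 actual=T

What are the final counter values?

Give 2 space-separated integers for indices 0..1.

Ev 1: PC=0 idx=0 pred=N actual=T -> ctr[0]=2
Ev 2: PC=0 idx=0 pred=T actual=N -> ctr[0]=1
Ev 3: PC=0 idx=0 pred=N actual=N -> ctr[0]=0
Ev 4: PC=7 idx=1 pred=N actual=T -> ctr[1]=2
Ev 5: PC=0 idx=0 pred=N actual=T -> ctr[0]=1
Ev 6: PC=3 idx=1 pred=T actual=T -> ctr[1]=3
Ev 7: PC=0 idx=0 pred=N actual=T -> ctr[0]=2
Ev 8: PC=7 idx=1 pred=T actual=T -> ctr[1]=3
Ev 9: PC=0 idx=0 pred=T actual=T -> ctr[0]=3
Ev 10: PC=3 idx=1 pred=T actual=T -> ctr[1]=3

Answer: 3 3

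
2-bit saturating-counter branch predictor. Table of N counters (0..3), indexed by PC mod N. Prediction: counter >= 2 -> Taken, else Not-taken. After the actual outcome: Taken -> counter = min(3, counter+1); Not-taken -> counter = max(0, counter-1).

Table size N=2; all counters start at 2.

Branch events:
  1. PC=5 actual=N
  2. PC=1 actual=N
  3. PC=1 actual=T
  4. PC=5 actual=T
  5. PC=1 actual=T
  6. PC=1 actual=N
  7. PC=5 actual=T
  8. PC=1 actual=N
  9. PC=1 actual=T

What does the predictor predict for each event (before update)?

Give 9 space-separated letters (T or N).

Ev 1: PC=5 idx=1 pred=T actual=N -> ctr[1]=1
Ev 2: PC=1 idx=1 pred=N actual=N -> ctr[1]=0
Ev 3: PC=1 idx=1 pred=N actual=T -> ctr[1]=1
Ev 4: PC=5 idx=1 pred=N actual=T -> ctr[1]=2
Ev 5: PC=1 idx=1 pred=T actual=T -> ctr[1]=3
Ev 6: PC=1 idx=1 pred=T actual=N -> ctr[1]=2
Ev 7: PC=5 idx=1 pred=T actual=T -> ctr[1]=3
Ev 8: PC=1 idx=1 pred=T actual=N -> ctr[1]=2
Ev 9: PC=1 idx=1 pred=T actual=T -> ctr[1]=3

Answer: T N N N T T T T T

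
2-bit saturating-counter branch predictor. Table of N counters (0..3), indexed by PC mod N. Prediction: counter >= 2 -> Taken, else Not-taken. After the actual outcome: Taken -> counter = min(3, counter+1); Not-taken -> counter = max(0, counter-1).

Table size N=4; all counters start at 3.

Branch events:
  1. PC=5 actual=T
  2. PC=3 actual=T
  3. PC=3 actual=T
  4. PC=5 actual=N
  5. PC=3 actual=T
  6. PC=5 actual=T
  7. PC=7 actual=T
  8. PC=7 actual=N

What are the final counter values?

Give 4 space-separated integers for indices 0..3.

Answer: 3 3 3 2

Derivation:
Ev 1: PC=5 idx=1 pred=T actual=T -> ctr[1]=3
Ev 2: PC=3 idx=3 pred=T actual=T -> ctr[3]=3
Ev 3: PC=3 idx=3 pred=T actual=T -> ctr[3]=3
Ev 4: PC=5 idx=1 pred=T actual=N -> ctr[1]=2
Ev 5: PC=3 idx=3 pred=T actual=T -> ctr[3]=3
Ev 6: PC=5 idx=1 pred=T actual=T -> ctr[1]=3
Ev 7: PC=7 idx=3 pred=T actual=T -> ctr[3]=3
Ev 8: PC=7 idx=3 pred=T actual=N -> ctr[3]=2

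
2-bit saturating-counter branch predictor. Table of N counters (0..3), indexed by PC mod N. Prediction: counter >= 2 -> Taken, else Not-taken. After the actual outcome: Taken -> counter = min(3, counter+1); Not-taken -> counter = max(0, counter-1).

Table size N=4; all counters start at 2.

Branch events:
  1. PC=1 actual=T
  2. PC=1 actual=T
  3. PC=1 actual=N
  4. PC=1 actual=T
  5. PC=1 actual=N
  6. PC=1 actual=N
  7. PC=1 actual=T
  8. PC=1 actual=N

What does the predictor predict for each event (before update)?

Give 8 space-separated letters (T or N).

Ev 1: PC=1 idx=1 pred=T actual=T -> ctr[1]=3
Ev 2: PC=1 idx=1 pred=T actual=T -> ctr[1]=3
Ev 3: PC=1 idx=1 pred=T actual=N -> ctr[1]=2
Ev 4: PC=1 idx=1 pred=T actual=T -> ctr[1]=3
Ev 5: PC=1 idx=1 pred=T actual=N -> ctr[1]=2
Ev 6: PC=1 idx=1 pred=T actual=N -> ctr[1]=1
Ev 7: PC=1 idx=1 pred=N actual=T -> ctr[1]=2
Ev 8: PC=1 idx=1 pred=T actual=N -> ctr[1]=1

Answer: T T T T T T N T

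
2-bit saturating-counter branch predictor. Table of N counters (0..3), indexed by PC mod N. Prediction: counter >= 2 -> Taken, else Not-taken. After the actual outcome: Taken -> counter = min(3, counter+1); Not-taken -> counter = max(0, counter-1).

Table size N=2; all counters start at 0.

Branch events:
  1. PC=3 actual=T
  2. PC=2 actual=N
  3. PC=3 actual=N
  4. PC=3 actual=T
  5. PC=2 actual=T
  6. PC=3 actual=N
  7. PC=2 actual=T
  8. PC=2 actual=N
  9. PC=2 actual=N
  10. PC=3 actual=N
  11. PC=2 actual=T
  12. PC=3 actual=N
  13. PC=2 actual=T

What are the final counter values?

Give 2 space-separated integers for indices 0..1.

Ev 1: PC=3 idx=1 pred=N actual=T -> ctr[1]=1
Ev 2: PC=2 idx=0 pred=N actual=N -> ctr[0]=0
Ev 3: PC=3 idx=1 pred=N actual=N -> ctr[1]=0
Ev 4: PC=3 idx=1 pred=N actual=T -> ctr[1]=1
Ev 5: PC=2 idx=0 pred=N actual=T -> ctr[0]=1
Ev 6: PC=3 idx=1 pred=N actual=N -> ctr[1]=0
Ev 7: PC=2 idx=0 pred=N actual=T -> ctr[0]=2
Ev 8: PC=2 idx=0 pred=T actual=N -> ctr[0]=1
Ev 9: PC=2 idx=0 pred=N actual=N -> ctr[0]=0
Ev 10: PC=3 idx=1 pred=N actual=N -> ctr[1]=0
Ev 11: PC=2 idx=0 pred=N actual=T -> ctr[0]=1
Ev 12: PC=3 idx=1 pred=N actual=N -> ctr[1]=0
Ev 13: PC=2 idx=0 pred=N actual=T -> ctr[0]=2

Answer: 2 0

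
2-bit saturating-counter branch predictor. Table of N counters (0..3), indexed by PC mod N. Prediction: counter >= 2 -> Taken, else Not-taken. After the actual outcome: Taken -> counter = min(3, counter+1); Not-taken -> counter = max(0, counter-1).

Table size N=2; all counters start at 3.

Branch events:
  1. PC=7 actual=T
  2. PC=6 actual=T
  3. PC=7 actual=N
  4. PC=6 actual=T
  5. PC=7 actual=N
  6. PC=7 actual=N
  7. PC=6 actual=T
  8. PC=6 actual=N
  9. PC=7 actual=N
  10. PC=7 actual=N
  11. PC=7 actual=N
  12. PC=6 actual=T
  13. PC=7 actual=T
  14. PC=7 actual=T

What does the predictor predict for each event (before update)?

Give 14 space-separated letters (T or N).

Ev 1: PC=7 idx=1 pred=T actual=T -> ctr[1]=3
Ev 2: PC=6 idx=0 pred=T actual=T -> ctr[0]=3
Ev 3: PC=7 idx=1 pred=T actual=N -> ctr[1]=2
Ev 4: PC=6 idx=0 pred=T actual=T -> ctr[0]=3
Ev 5: PC=7 idx=1 pred=T actual=N -> ctr[1]=1
Ev 6: PC=7 idx=1 pred=N actual=N -> ctr[1]=0
Ev 7: PC=6 idx=0 pred=T actual=T -> ctr[0]=3
Ev 8: PC=6 idx=0 pred=T actual=N -> ctr[0]=2
Ev 9: PC=7 idx=1 pred=N actual=N -> ctr[1]=0
Ev 10: PC=7 idx=1 pred=N actual=N -> ctr[1]=0
Ev 11: PC=7 idx=1 pred=N actual=N -> ctr[1]=0
Ev 12: PC=6 idx=0 pred=T actual=T -> ctr[0]=3
Ev 13: PC=7 idx=1 pred=N actual=T -> ctr[1]=1
Ev 14: PC=7 idx=1 pred=N actual=T -> ctr[1]=2

Answer: T T T T T N T T N N N T N N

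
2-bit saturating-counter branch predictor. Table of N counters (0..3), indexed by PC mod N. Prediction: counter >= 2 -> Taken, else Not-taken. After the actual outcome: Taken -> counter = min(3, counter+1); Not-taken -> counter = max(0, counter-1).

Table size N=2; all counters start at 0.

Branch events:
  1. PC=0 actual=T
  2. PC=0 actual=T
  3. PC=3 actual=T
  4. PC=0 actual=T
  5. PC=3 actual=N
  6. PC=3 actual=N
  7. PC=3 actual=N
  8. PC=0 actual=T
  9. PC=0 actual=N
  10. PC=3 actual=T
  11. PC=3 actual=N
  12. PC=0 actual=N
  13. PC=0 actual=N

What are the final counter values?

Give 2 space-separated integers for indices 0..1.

Ev 1: PC=0 idx=0 pred=N actual=T -> ctr[0]=1
Ev 2: PC=0 idx=0 pred=N actual=T -> ctr[0]=2
Ev 3: PC=3 idx=1 pred=N actual=T -> ctr[1]=1
Ev 4: PC=0 idx=0 pred=T actual=T -> ctr[0]=3
Ev 5: PC=3 idx=1 pred=N actual=N -> ctr[1]=0
Ev 6: PC=3 idx=1 pred=N actual=N -> ctr[1]=0
Ev 7: PC=3 idx=1 pred=N actual=N -> ctr[1]=0
Ev 8: PC=0 idx=0 pred=T actual=T -> ctr[0]=3
Ev 9: PC=0 idx=0 pred=T actual=N -> ctr[0]=2
Ev 10: PC=3 idx=1 pred=N actual=T -> ctr[1]=1
Ev 11: PC=3 idx=1 pred=N actual=N -> ctr[1]=0
Ev 12: PC=0 idx=0 pred=T actual=N -> ctr[0]=1
Ev 13: PC=0 idx=0 pred=N actual=N -> ctr[0]=0

Answer: 0 0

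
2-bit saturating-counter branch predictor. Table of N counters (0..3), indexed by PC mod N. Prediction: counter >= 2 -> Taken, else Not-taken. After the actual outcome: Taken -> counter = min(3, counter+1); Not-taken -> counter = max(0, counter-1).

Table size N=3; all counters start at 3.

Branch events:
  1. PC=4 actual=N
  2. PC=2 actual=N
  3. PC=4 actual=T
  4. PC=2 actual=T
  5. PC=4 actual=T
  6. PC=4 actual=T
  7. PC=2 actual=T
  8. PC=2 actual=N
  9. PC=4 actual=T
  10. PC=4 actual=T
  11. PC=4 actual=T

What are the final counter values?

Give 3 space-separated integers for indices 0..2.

Answer: 3 3 2

Derivation:
Ev 1: PC=4 idx=1 pred=T actual=N -> ctr[1]=2
Ev 2: PC=2 idx=2 pred=T actual=N -> ctr[2]=2
Ev 3: PC=4 idx=1 pred=T actual=T -> ctr[1]=3
Ev 4: PC=2 idx=2 pred=T actual=T -> ctr[2]=3
Ev 5: PC=4 idx=1 pred=T actual=T -> ctr[1]=3
Ev 6: PC=4 idx=1 pred=T actual=T -> ctr[1]=3
Ev 7: PC=2 idx=2 pred=T actual=T -> ctr[2]=3
Ev 8: PC=2 idx=2 pred=T actual=N -> ctr[2]=2
Ev 9: PC=4 idx=1 pred=T actual=T -> ctr[1]=3
Ev 10: PC=4 idx=1 pred=T actual=T -> ctr[1]=3
Ev 11: PC=4 idx=1 pred=T actual=T -> ctr[1]=3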